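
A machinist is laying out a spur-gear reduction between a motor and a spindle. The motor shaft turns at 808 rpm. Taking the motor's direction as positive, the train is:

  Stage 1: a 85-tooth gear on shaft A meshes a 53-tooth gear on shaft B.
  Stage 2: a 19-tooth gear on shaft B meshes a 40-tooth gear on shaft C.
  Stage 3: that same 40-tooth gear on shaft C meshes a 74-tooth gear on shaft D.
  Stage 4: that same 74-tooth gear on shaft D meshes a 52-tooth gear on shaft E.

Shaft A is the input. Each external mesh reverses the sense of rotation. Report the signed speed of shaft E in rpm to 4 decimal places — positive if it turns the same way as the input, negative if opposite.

+473.4833 rpm (same as input, |ω| = 473.4833 rpm)

Stage 1 [85T→53T]: ω = 808.0000×85/53 = 1295.8491 rpm, dir flips to −; running = −1295.8491
Stage 2 [19T→40T]: ω = 1295.8491×19/40 = 615.5283 rpm, dir flips to +; running = +615.5283
Stage 3 [40T→74T]: ω = 615.5283×40/74 = 332.7180 rpm, dir flips to −; running = −332.7180
Stage 4 [74T→52T]: ω = 332.7180×74/52 = 473.4833 rpm, dir flips to +; running = +473.4833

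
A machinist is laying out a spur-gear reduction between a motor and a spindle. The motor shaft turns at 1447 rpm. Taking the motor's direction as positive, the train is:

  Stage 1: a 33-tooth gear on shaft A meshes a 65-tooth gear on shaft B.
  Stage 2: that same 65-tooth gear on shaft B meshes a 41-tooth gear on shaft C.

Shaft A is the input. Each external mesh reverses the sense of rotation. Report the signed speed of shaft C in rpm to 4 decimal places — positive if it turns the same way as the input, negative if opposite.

Stage 1 [33T→65T]: ω = 1447.0000×33/65 = 734.6308 rpm, dir flips to −; running = −734.6308
Stage 2 [65T→41T]: ω = 734.6308×65/41 = 1164.6585 rpm, dir flips to +; running = +1164.6585

+1164.6585 rpm (same as input, |ω| = 1164.6585 rpm)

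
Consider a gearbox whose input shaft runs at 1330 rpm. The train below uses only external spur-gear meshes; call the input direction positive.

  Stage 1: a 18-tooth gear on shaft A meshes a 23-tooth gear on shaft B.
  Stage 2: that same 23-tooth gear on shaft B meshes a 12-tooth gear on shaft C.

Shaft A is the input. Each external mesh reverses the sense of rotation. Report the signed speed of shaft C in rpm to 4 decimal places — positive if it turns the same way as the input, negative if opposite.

Stage 1 [18T→23T]: ω = 1330.0000×18/23 = 1040.8696 rpm, dir flips to −; running = −1040.8696
Stage 2 [23T→12T]: ω = 1040.8696×23/12 = 1995.0000 rpm, dir flips to +; running = +1995.0000

+1995.0000 rpm (same as input, |ω| = 1995.0000 rpm)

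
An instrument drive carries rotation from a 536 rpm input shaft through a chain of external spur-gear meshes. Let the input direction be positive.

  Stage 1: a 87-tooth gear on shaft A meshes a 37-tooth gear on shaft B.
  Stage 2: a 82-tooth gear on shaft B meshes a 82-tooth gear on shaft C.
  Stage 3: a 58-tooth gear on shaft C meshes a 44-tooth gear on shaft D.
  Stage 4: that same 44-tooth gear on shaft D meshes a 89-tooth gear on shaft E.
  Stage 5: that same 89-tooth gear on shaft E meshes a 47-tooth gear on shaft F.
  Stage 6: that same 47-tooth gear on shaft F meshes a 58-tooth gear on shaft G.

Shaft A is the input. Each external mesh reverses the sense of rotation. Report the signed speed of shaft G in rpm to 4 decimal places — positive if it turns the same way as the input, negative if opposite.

Stage 1 [87T→37T]: ω = 536.0000×87/37 = 1260.3243 rpm, dir flips to −; running = −1260.3243
Stage 2 [82T→82T]: ω = 1260.3243×82/82 = 1260.3243 rpm, dir flips to +; running = +1260.3243
Stage 3 [58T→44T]: ω = 1260.3243×58/44 = 1661.3366 rpm, dir flips to −; running = −1661.3366
Stage 4 [44T→89T]: ω = 1661.3366×44/89 = 821.3350 rpm, dir flips to +; running = +821.3350
Stage 5 [89T→47T]: ω = 821.3350×89/47 = 1555.2938 rpm, dir flips to −; running = −1555.2938
Stage 6 [47T→58T]: ω = 1555.2938×47/58 = 1260.3243 rpm, dir flips to +; running = +1260.3243

+1260.3243 rpm (same as input, |ω| = 1260.3243 rpm)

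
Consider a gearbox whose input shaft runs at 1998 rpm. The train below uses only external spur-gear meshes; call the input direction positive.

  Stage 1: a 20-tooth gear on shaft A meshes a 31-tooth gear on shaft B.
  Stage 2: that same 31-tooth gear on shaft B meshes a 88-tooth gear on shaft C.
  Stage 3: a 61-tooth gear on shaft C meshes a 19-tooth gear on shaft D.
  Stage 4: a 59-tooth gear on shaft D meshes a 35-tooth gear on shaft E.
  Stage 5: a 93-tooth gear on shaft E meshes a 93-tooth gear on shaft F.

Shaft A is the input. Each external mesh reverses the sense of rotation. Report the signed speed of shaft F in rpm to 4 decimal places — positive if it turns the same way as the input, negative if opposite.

-2457.5537 rpm (opposite to input, |ω| = 2457.5537 rpm)

Stage 1 [20T→31T]: ω = 1998.0000×20/31 = 1289.0323 rpm, dir flips to −; running = −1289.0323
Stage 2 [31T→88T]: ω = 1289.0323×31/88 = 454.0909 rpm, dir flips to +; running = +454.0909
Stage 3 [61T→19T]: ω = 454.0909×61/19 = 1457.8708 rpm, dir flips to −; running = −1457.8708
Stage 4 [59T→35T]: ω = 1457.8708×59/35 = 2457.5537 rpm, dir flips to +; running = +2457.5537
Stage 5 [93T→93T]: ω = 2457.5537×93/93 = 2457.5537 rpm, dir flips to −; running = −2457.5537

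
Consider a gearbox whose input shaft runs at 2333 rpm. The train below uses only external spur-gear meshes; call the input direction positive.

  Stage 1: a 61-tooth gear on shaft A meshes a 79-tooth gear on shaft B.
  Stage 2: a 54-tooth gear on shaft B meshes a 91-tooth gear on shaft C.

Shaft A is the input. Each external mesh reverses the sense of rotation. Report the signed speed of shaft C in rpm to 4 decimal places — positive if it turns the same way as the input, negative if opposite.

+1068.9807 rpm (same as input, |ω| = 1068.9807 rpm)

Stage 1 [61T→79T]: ω = 2333.0000×61/79 = 1801.4304 rpm, dir flips to −; running = −1801.4304
Stage 2 [54T→91T]: ω = 1801.4304×54/91 = 1068.9807 rpm, dir flips to +; running = +1068.9807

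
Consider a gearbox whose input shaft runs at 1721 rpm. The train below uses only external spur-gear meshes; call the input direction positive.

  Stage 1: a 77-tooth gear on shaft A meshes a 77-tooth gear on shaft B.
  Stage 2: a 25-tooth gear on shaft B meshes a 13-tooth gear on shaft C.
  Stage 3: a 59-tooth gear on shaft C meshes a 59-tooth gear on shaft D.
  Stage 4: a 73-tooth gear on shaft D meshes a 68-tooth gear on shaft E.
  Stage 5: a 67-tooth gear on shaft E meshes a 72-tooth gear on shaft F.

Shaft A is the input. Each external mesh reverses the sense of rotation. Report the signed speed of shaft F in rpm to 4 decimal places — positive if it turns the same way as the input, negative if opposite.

Stage 1 [77T→77T]: ω = 1721.0000×77/77 = 1721.0000 rpm, dir flips to −; running = −1721.0000
Stage 2 [25T→13T]: ω = 1721.0000×25/13 = 3309.6154 rpm, dir flips to +; running = +3309.6154
Stage 3 [59T→59T]: ω = 3309.6154×59/59 = 3309.6154 rpm, dir flips to −; running = −3309.6154
Stage 4 [73T→68T]: ω = 3309.6154×73/68 = 3552.9695 rpm, dir flips to +; running = +3552.9695
Stage 5 [67T→72T]: ω = 3552.9695×67/72 = 3306.2355 rpm, dir flips to −; running = −3306.2355

-3306.2355 rpm (opposite to input, |ω| = 3306.2355 rpm)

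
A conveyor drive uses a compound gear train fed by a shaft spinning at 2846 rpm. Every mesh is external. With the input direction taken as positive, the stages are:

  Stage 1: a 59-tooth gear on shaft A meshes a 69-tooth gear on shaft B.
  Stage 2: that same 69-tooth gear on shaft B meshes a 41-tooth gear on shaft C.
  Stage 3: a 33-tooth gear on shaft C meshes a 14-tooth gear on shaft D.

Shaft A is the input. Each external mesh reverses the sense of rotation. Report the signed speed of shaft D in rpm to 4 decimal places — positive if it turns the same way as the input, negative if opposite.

-9653.5923 rpm (opposite to input, |ω| = 9653.5923 rpm)

Stage 1 [59T→69T]: ω = 2846.0000×59/69 = 2433.5362 rpm, dir flips to −; running = −2433.5362
Stage 2 [69T→41T]: ω = 2433.5362×69/41 = 4095.4634 rpm, dir flips to +; running = +4095.4634
Stage 3 [33T→14T]: ω = 4095.4634×33/14 = 9653.5923 rpm, dir flips to −; running = −9653.5923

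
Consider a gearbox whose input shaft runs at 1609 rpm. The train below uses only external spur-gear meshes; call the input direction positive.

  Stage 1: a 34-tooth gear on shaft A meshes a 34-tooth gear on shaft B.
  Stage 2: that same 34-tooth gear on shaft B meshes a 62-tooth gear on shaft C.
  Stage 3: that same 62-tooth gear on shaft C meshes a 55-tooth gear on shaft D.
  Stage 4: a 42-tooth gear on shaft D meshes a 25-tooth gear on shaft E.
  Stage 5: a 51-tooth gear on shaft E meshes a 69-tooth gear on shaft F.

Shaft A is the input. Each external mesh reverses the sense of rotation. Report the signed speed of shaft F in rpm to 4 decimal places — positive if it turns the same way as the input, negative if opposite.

Stage 1 [34T→34T]: ω = 1609.0000×34/34 = 1609.0000 rpm, dir flips to −; running = −1609.0000
Stage 2 [34T→62T]: ω = 1609.0000×34/62 = 882.3548 rpm, dir flips to +; running = +882.3548
Stage 3 [62T→55T]: ω = 882.3548×62/55 = 994.6545 rpm, dir flips to −; running = −994.6545
Stage 4 [42T→25T]: ω = 994.6545×42/25 = 1671.0196 rpm, dir flips to +; running = +1671.0196
Stage 5 [51T→69T]: ω = 1671.0196×51/69 = 1235.1015 rpm, dir flips to −; running = −1235.1015

-1235.1015 rpm (opposite to input, |ω| = 1235.1015 rpm)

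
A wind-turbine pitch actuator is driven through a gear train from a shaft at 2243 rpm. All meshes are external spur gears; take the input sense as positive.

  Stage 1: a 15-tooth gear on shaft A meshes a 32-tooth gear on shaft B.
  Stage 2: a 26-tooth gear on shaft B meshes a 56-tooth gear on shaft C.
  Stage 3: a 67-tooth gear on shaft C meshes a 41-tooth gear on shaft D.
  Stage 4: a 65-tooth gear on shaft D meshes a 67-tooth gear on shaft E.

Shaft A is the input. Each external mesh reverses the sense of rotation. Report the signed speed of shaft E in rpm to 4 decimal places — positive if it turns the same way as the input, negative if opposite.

Stage 1 [15T→32T]: ω = 2243.0000×15/32 = 1051.4062 rpm, dir flips to −; running = −1051.4062
Stage 2 [26T→56T]: ω = 1051.4062×26/56 = 488.1529 rpm, dir flips to +; running = +488.1529
Stage 3 [67T→41T]: ω = 488.1529×67/41 = 797.7133 rpm, dir flips to −; running = −797.7133
Stage 4 [65T→67T]: ω = 797.7133×65/67 = 773.9009 rpm, dir flips to +; running = +773.9009

+773.9009 rpm (same as input, |ω| = 773.9009 rpm)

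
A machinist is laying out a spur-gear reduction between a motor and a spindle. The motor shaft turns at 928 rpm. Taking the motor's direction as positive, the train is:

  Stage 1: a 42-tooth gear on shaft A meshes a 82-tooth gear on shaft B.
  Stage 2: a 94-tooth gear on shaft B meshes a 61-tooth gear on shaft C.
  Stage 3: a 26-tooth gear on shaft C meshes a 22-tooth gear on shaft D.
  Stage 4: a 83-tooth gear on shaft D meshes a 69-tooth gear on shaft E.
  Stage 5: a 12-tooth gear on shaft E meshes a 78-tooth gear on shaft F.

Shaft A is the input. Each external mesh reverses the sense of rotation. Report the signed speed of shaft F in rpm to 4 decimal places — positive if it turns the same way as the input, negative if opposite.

Stage 1 [42T→82T]: ω = 928.0000×42/82 = 475.3171 rpm, dir flips to −; running = −475.3171
Stage 2 [94T→61T]: ω = 475.3171×94/61 = 732.4558 rpm, dir flips to +; running = +732.4558
Stage 3 [26T→22T]: ω = 732.4558×26/22 = 865.6296 rpm, dir flips to −; running = −865.6296
Stage 4 [83T→69T]: ω = 865.6296×83/69 = 1041.2646 rpm, dir flips to +; running = +1041.2646
Stage 5 [12T→78T]: ω = 1041.2646×12/78 = 160.1946 rpm, dir flips to −; running = −160.1946

-160.1946 rpm (opposite to input, |ω| = 160.1946 rpm)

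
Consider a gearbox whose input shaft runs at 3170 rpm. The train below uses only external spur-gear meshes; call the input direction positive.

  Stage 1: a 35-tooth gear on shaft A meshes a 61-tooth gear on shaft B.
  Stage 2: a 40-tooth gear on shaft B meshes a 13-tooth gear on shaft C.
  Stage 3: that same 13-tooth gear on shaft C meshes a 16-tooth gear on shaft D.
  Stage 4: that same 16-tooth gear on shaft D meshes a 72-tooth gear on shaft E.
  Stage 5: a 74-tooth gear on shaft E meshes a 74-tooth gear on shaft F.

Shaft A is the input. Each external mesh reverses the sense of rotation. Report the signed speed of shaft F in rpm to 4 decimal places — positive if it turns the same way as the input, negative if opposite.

-1010.4736 rpm (opposite to input, |ω| = 1010.4736 rpm)

Stage 1 [35T→61T]: ω = 3170.0000×35/61 = 1818.8525 rpm, dir flips to −; running = −1818.8525
Stage 2 [40T→13T]: ω = 1818.8525×40/13 = 5596.4691 rpm, dir flips to +; running = +5596.4691
Stage 3 [13T→16T]: ω = 5596.4691×13/16 = 4547.1311 rpm, dir flips to −; running = −4547.1311
Stage 4 [16T→72T]: ω = 4547.1311×16/72 = 1010.4736 rpm, dir flips to +; running = +1010.4736
Stage 5 [74T→74T]: ω = 1010.4736×74/74 = 1010.4736 rpm, dir flips to −; running = −1010.4736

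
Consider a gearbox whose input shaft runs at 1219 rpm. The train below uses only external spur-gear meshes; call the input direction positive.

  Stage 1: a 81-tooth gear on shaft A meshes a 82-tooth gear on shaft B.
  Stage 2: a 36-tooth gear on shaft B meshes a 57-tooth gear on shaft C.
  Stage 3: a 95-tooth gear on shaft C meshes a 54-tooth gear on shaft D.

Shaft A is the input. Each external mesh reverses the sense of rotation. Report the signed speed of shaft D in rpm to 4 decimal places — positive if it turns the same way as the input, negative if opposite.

-1337.9268 rpm (opposite to input, |ω| = 1337.9268 rpm)

Stage 1 [81T→82T]: ω = 1219.0000×81/82 = 1204.1341 rpm, dir flips to −; running = −1204.1341
Stage 2 [36T→57T]: ω = 1204.1341×36/57 = 760.5058 rpm, dir flips to +; running = +760.5058
Stage 3 [95T→54T]: ω = 760.5058×95/54 = 1337.9268 rpm, dir flips to −; running = −1337.9268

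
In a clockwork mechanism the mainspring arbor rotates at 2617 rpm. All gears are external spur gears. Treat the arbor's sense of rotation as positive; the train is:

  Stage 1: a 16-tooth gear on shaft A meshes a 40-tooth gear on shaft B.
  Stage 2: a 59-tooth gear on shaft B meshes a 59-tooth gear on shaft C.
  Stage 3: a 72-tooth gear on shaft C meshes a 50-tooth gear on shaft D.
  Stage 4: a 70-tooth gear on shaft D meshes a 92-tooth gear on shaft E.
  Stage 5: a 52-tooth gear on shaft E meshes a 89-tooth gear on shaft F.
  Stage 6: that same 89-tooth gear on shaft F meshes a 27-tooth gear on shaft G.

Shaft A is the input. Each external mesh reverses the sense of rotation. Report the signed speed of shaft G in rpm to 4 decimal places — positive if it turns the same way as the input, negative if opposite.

Stage 1 [16T→40T]: ω = 2617.0000×16/40 = 1046.8000 rpm, dir flips to −; running = −1046.8000
Stage 2 [59T→59T]: ω = 1046.8000×59/59 = 1046.8000 rpm, dir flips to +; running = +1046.8000
Stage 3 [72T→50T]: ω = 1046.8000×72/50 = 1507.3920 rpm, dir flips to −; running = −1507.3920
Stage 4 [70T→92T]: ω = 1507.3920×70/92 = 1146.9287 rpm, dir flips to +; running = +1146.9287
Stage 5 [52T→89T]: ω = 1146.9287×52/89 = 670.1156 rpm, dir flips to −; running = −670.1156
Stage 6 [89T→27T]: ω = 670.1156×89/27 = 2208.8997 rpm, dir flips to +; running = +2208.8997

+2208.8997 rpm (same as input, |ω| = 2208.8997 rpm)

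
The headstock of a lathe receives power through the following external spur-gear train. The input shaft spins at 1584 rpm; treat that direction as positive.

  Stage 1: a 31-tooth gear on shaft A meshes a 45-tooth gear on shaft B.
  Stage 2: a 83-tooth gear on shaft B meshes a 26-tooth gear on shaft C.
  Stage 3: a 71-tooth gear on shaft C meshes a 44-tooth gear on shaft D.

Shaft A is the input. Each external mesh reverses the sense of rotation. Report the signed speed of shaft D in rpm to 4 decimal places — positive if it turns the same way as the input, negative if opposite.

Stage 1 [31T→45T]: ω = 1584.0000×31/45 = 1091.2000 rpm, dir flips to −; running = −1091.2000
Stage 2 [83T→26T]: ω = 1091.2000×83/26 = 3483.4462 rpm, dir flips to +; running = +3483.4462
Stage 3 [71T→44T]: ω = 3483.4462×71/44 = 5621.0154 rpm, dir flips to −; running = −5621.0154

-5621.0154 rpm (opposite to input, |ω| = 5621.0154 rpm)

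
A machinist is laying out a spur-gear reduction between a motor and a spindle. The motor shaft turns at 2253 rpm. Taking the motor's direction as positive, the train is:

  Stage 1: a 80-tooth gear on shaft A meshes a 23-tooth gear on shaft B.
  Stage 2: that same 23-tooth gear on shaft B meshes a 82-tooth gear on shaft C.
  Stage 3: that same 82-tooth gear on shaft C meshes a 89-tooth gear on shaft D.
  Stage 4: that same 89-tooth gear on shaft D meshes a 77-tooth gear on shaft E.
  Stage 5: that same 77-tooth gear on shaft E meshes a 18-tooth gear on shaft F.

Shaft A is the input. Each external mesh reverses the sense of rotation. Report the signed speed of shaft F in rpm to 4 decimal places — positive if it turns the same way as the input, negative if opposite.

Stage 1 [80T→23T]: ω = 2253.0000×80/23 = 7836.5217 rpm, dir flips to −; running = −7836.5217
Stage 2 [23T→82T]: ω = 7836.5217×23/82 = 2198.0488 rpm, dir flips to +; running = +2198.0488
Stage 3 [82T→89T]: ω = 2198.0488×82/89 = 2025.1685 rpm, dir flips to −; running = −2025.1685
Stage 4 [89T→77T]: ω = 2025.1685×89/77 = 2340.7792 rpm, dir flips to +; running = +2340.7792
Stage 5 [77T→18T]: ω = 2340.7792×77/18 = 10013.3333 rpm, dir flips to −; running = −10013.3333

-10013.3333 rpm (opposite to input, |ω| = 10013.3333 rpm)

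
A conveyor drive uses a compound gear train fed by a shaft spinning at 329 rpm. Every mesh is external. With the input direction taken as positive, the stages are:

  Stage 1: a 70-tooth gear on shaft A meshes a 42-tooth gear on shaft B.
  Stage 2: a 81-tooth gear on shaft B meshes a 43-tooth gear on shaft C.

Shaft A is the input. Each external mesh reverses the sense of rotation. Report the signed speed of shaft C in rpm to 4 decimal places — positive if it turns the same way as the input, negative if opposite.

+1032.9070 rpm (same as input, |ω| = 1032.9070 rpm)

Stage 1 [70T→42T]: ω = 329.0000×70/42 = 548.3333 rpm, dir flips to −; running = −548.3333
Stage 2 [81T→43T]: ω = 548.3333×81/43 = 1032.9070 rpm, dir flips to +; running = +1032.9070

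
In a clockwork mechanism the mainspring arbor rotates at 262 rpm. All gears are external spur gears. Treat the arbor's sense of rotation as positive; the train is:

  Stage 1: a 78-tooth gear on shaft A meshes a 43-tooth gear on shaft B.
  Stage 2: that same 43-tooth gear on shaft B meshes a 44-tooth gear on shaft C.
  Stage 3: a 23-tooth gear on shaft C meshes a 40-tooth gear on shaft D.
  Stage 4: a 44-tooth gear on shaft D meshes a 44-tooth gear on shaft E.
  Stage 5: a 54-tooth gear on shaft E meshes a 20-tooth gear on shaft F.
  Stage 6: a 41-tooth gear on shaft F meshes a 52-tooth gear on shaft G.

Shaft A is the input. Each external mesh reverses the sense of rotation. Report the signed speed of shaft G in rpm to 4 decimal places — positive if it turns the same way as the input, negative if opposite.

Stage 1 [78T→43T]: ω = 262.0000×78/43 = 475.2558 rpm, dir flips to −; running = −475.2558
Stage 2 [43T→44T]: ω = 475.2558×43/44 = 464.4545 rpm, dir flips to +; running = +464.4545
Stage 3 [23T→40T]: ω = 464.4545×23/40 = 267.0614 rpm, dir flips to −; running = −267.0614
Stage 4 [44T→44T]: ω = 267.0614×44/44 = 267.0614 rpm, dir flips to +; running = +267.0614
Stage 5 [54T→20T]: ω = 267.0614×54/20 = 721.0657 rpm, dir flips to −; running = −721.0657
Stage 6 [41T→52T]: ω = 721.0657×41/52 = 568.5326 rpm, dir flips to +; running = +568.5326

+568.5326 rpm (same as input, |ω| = 568.5326 rpm)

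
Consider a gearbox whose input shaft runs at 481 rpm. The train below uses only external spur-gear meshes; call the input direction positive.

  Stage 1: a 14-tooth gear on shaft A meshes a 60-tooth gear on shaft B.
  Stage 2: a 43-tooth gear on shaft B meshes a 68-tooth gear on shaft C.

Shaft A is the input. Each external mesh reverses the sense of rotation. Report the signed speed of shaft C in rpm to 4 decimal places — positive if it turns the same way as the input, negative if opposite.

Stage 1 [14T→60T]: ω = 481.0000×14/60 = 112.2333 rpm, dir flips to −; running = −112.2333
Stage 2 [43T→68T]: ω = 112.2333×43/68 = 70.9711 rpm, dir flips to +; running = +70.9711

+70.9711 rpm (same as input, |ω| = 70.9711 rpm)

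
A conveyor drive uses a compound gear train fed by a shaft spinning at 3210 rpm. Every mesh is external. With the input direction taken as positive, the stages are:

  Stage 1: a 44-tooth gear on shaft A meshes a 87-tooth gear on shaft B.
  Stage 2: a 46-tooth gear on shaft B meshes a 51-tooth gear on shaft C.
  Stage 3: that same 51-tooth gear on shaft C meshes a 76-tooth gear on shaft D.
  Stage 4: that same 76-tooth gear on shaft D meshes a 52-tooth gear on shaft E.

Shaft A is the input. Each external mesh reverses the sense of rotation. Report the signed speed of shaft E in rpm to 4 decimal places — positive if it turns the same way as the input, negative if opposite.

Stage 1 [44T→87T]: ω = 3210.0000×44/87 = 1623.4483 rpm, dir flips to −; running = −1623.4483
Stage 2 [46T→51T]: ω = 1623.4483×46/51 = 1464.2867 rpm, dir flips to +; running = +1464.2867
Stage 3 [51T→76T]: ω = 1464.2867×51/76 = 982.6134 rpm, dir flips to −; running = −982.6134
Stage 4 [76T→52T]: ω = 982.6134×76/52 = 1436.1273 rpm, dir flips to +; running = +1436.1273

+1436.1273 rpm (same as input, |ω| = 1436.1273 rpm)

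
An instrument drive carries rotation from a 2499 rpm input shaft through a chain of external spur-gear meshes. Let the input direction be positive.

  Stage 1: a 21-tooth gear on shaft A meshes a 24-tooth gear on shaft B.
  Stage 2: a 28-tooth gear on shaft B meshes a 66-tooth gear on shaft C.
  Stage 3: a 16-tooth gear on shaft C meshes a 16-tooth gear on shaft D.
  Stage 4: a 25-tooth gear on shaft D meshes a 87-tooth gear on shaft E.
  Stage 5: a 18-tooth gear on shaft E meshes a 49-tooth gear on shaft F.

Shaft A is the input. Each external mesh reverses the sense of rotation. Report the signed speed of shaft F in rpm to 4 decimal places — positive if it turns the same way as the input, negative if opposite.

Stage 1 [21T→24T]: ω = 2499.0000×21/24 = 2186.6250 rpm, dir flips to −; running = −2186.6250
Stage 2 [28T→66T]: ω = 2186.6250×28/66 = 927.6591 rpm, dir flips to +; running = +927.6591
Stage 3 [16T→16T]: ω = 927.6591×16/16 = 927.6591 rpm, dir flips to −; running = −927.6591
Stage 4 [25T→87T]: ω = 927.6591×25/87 = 266.5687 rpm, dir flips to +; running = +266.5687
Stage 5 [18T→49T]: ω = 266.5687×18/49 = 97.9232 rpm, dir flips to −; running = −97.9232

-97.9232 rpm (opposite to input, |ω| = 97.9232 rpm)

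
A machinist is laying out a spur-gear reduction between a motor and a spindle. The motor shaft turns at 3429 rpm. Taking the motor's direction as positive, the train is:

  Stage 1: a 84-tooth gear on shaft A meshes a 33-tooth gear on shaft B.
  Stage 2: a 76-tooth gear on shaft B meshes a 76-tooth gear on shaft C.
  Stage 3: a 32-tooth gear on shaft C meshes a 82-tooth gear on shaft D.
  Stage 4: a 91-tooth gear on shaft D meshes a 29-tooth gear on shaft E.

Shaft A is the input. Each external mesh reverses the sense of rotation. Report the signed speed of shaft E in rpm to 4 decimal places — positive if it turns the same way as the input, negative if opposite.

+10688.3915 rpm (same as input, |ω| = 10688.3915 rpm)

Stage 1 [84T→33T]: ω = 3429.0000×84/33 = 8728.3636 rpm, dir flips to −; running = −8728.3636
Stage 2 [76T→76T]: ω = 8728.3636×76/76 = 8728.3636 rpm, dir flips to +; running = +8728.3636
Stage 3 [32T→82T]: ω = 8728.3636×32/82 = 3406.1907 rpm, dir flips to −; running = −3406.1907
Stage 4 [91T→29T]: ω = 3406.1907×91/29 = 10688.3915 rpm, dir flips to +; running = +10688.3915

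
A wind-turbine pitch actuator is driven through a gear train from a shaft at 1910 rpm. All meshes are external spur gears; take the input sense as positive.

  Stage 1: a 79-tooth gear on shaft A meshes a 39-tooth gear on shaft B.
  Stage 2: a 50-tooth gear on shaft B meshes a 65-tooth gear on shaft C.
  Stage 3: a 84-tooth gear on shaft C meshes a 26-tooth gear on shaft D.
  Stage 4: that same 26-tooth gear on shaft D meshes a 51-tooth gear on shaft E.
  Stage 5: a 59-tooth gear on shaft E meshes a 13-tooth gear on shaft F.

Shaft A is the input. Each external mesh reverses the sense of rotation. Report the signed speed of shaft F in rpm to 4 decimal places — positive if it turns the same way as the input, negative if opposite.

-22246.9392 rpm (opposite to input, |ω| = 22246.9392 rpm)

Stage 1 [79T→39T]: ω = 1910.0000×79/39 = 3868.9744 rpm, dir flips to −; running = −3868.9744
Stage 2 [50T→65T]: ω = 3868.9744×50/65 = 2976.1341 rpm, dir flips to +; running = +2976.1341
Stage 3 [84T→26T]: ω = 2976.1341×84/26 = 9615.2025 rpm, dir flips to −; running = −9615.2025
Stage 4 [26T→51T]: ω = 9615.2025×26/51 = 4901.8680 rpm, dir flips to +; running = +4901.8680
Stage 5 [59T→13T]: ω = 4901.8680×59/13 = 22246.9392 rpm, dir flips to −; running = −22246.9392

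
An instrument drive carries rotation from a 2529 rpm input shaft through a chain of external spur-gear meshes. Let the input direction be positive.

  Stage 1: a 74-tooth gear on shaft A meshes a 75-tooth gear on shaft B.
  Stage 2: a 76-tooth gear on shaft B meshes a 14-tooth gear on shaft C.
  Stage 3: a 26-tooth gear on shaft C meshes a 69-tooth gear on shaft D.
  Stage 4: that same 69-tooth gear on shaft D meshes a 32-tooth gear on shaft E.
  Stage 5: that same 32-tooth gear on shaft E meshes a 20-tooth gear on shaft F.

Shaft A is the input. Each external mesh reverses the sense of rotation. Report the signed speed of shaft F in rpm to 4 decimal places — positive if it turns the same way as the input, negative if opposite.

-17609.5474 rpm (opposite to input, |ω| = 17609.5474 rpm)

Stage 1 [74T→75T]: ω = 2529.0000×74/75 = 2495.2800 rpm, dir flips to −; running = −2495.2800
Stage 2 [76T→14T]: ω = 2495.2800×76/14 = 13545.8057 rpm, dir flips to +; running = +13545.8057
Stage 3 [26T→69T]: ω = 13545.8057×26/69 = 5104.2166 rpm, dir flips to −; running = −5104.2166
Stage 4 [69T→32T]: ω = 5104.2166×69/32 = 11005.9671 rpm, dir flips to +; running = +11005.9671
Stage 5 [32T→20T]: ω = 11005.9671×32/20 = 17609.5474 rpm, dir flips to −; running = −17609.5474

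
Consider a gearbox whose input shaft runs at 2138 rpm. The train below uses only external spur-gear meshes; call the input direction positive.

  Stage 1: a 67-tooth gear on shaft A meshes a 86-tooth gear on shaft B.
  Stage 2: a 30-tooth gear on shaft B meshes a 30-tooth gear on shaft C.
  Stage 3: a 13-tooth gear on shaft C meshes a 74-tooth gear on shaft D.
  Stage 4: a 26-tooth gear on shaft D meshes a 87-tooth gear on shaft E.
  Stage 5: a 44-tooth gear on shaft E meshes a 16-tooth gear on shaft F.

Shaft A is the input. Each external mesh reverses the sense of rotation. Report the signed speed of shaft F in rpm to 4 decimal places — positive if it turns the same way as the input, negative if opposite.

Stage 1 [67T→86T]: ω = 2138.0000×67/86 = 1665.6512 rpm, dir flips to −; running = −1665.6512
Stage 2 [30T→30T]: ω = 1665.6512×30/30 = 1665.6512 rpm, dir flips to +; running = +1665.6512
Stage 3 [13T→74T]: ω = 1665.6512×13/74 = 292.6144 rpm, dir flips to −; running = −292.6144
Stage 4 [26T→87T]: ω = 292.6144×26/87 = 87.4480 rpm, dir flips to +; running = +87.4480
Stage 5 [44T→16T]: ω = 87.4480×44/16 = 240.4819 rpm, dir flips to −; running = −240.4819

-240.4819 rpm (opposite to input, |ω| = 240.4819 rpm)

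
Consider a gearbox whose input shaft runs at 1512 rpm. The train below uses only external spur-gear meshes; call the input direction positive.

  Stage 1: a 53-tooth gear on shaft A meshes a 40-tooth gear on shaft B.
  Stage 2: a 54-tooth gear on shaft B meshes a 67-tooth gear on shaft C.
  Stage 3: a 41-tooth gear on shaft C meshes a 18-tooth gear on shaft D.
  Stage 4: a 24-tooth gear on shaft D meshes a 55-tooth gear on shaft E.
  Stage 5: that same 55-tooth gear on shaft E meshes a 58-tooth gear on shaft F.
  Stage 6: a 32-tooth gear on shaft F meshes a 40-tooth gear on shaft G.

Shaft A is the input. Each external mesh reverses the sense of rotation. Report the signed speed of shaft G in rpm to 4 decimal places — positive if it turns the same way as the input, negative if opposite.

Stage 1 [53T→40T]: ω = 1512.0000×53/40 = 2003.4000 rpm, dir flips to −; running = −2003.4000
Stage 2 [54T→67T]: ω = 2003.4000×54/67 = 1614.6806 rpm, dir flips to +; running = +1614.6806
Stage 3 [41T→18T]: ω = 1614.6806×41/18 = 3677.8836 rpm, dir flips to −; running = −3677.8836
Stage 4 [24T→55T]: ω = 3677.8836×24/55 = 1604.8947 rpm, dir flips to +; running = +1604.8947
Stage 5 [55T→58T]: ω = 1604.8947×55/58 = 1521.8829 rpm, dir flips to −; running = −1521.8829
Stage 6 [32T→40T]: ω = 1521.8829×32/40 = 1217.5063 rpm, dir flips to +; running = +1217.5063

+1217.5063 rpm (same as input, |ω| = 1217.5063 rpm)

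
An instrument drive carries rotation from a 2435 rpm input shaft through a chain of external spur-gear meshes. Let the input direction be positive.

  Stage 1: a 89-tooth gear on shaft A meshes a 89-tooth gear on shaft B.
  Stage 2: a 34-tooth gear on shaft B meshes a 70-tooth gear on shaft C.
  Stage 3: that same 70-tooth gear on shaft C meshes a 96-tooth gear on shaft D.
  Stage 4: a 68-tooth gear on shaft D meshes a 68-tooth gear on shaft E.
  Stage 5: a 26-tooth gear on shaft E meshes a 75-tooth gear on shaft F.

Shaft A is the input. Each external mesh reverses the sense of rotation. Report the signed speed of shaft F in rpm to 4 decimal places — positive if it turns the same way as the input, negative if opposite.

-298.9639 rpm (opposite to input, |ω| = 298.9639 rpm)

Stage 1 [89T→89T]: ω = 2435.0000×89/89 = 2435.0000 rpm, dir flips to −; running = −2435.0000
Stage 2 [34T→70T]: ω = 2435.0000×34/70 = 1182.7143 rpm, dir flips to +; running = +1182.7143
Stage 3 [70T→96T]: ω = 1182.7143×70/96 = 862.3958 rpm, dir flips to −; running = −862.3958
Stage 4 [68T→68T]: ω = 862.3958×68/68 = 862.3958 rpm, dir flips to +; running = +862.3958
Stage 5 [26T→75T]: ω = 862.3958×26/75 = 298.9639 rpm, dir flips to −; running = −298.9639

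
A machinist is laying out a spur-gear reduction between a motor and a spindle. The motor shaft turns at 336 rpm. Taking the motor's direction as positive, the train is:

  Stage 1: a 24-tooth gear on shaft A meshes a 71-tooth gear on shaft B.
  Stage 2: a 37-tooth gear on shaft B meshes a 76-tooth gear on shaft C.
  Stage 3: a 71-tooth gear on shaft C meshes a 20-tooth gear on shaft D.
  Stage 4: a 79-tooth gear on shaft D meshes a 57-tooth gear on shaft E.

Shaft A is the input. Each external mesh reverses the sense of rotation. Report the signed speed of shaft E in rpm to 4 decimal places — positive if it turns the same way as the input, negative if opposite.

+272.0576 rpm (same as input, |ω| = 272.0576 rpm)

Stage 1 [24T→71T]: ω = 336.0000×24/71 = 113.5775 rpm, dir flips to −; running = −113.5775
Stage 2 [37T→76T]: ω = 113.5775×37/76 = 55.2943 rpm, dir flips to +; running = +55.2943
Stage 3 [71T→20T]: ω = 55.2943×71/20 = 196.2947 rpm, dir flips to −; running = −196.2947
Stage 4 [79T→57T]: ω = 196.2947×79/57 = 272.0576 rpm, dir flips to +; running = +272.0576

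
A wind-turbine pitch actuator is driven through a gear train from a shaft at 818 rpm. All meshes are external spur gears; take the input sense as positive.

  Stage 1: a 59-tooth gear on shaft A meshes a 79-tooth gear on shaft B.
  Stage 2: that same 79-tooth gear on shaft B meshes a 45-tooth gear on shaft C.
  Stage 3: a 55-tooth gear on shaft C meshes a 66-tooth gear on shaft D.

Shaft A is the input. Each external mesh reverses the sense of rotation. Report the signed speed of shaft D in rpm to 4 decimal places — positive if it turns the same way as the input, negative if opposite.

-893.7407 rpm (opposite to input, |ω| = 893.7407 rpm)

Stage 1 [59T→79T]: ω = 818.0000×59/79 = 610.9114 rpm, dir flips to −; running = −610.9114
Stage 2 [79T→45T]: ω = 610.9114×79/45 = 1072.4889 rpm, dir flips to +; running = +1072.4889
Stage 3 [55T→66T]: ω = 1072.4889×55/66 = 893.7407 rpm, dir flips to −; running = −893.7407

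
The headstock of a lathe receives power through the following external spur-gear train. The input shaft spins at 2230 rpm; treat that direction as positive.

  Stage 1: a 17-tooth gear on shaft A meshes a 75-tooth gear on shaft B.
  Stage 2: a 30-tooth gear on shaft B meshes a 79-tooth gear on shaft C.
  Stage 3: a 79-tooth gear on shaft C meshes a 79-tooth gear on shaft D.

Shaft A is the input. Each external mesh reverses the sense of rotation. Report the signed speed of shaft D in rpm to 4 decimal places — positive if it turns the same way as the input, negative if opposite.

Stage 1 [17T→75T]: ω = 2230.0000×17/75 = 505.4667 rpm, dir flips to −; running = −505.4667
Stage 2 [30T→79T]: ω = 505.4667×30/79 = 191.9494 rpm, dir flips to +; running = +191.9494
Stage 3 [79T→79T]: ω = 191.9494×79/79 = 191.9494 rpm, dir flips to −; running = −191.9494

-191.9494 rpm (opposite to input, |ω| = 191.9494 rpm)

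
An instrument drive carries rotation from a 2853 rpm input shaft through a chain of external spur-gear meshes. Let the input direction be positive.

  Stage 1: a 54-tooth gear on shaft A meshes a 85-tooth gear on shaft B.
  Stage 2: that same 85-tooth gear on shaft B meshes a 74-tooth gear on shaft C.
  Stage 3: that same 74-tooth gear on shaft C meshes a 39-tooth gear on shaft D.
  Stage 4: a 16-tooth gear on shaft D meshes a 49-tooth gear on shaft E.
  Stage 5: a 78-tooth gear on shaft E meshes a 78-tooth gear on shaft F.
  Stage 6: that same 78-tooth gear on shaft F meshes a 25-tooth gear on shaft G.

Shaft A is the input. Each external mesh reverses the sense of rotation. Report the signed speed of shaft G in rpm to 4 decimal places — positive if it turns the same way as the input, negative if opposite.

+4024.4767 rpm (same as input, |ω| = 4024.4767 rpm)

Stage 1 [54T→85T]: ω = 2853.0000×54/85 = 1812.4941 rpm, dir flips to −; running = −1812.4941
Stage 2 [85T→74T]: ω = 1812.4941×85/74 = 2081.9189 rpm, dir flips to +; running = +2081.9189
Stage 3 [74T→39T]: ω = 2081.9189×74/39 = 3950.3077 rpm, dir flips to −; running = −3950.3077
Stage 4 [16T→49T]: ω = 3950.3077×16/49 = 1289.8964 rpm, dir flips to +; running = +1289.8964
Stage 5 [78T→78T]: ω = 1289.8964×78/78 = 1289.8964 rpm, dir flips to −; running = −1289.8964
Stage 6 [78T→25T]: ω = 1289.8964×78/25 = 4024.4767 rpm, dir flips to +; running = +4024.4767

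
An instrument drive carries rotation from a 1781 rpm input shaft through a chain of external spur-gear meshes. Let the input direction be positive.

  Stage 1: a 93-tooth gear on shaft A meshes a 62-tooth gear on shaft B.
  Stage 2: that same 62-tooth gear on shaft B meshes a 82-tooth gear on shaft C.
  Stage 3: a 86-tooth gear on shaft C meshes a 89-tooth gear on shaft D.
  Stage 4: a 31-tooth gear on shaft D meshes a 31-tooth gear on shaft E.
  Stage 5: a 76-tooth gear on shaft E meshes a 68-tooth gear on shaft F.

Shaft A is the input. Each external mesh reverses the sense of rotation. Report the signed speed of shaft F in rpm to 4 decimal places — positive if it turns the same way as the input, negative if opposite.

-2181.4544 rpm (opposite to input, |ω| = 2181.4544 rpm)

Stage 1 [93T→62T]: ω = 1781.0000×93/62 = 2671.5000 rpm, dir flips to −; running = −2671.5000
Stage 2 [62T→82T]: ω = 2671.5000×62/82 = 2019.9146 rpm, dir flips to +; running = +2019.9146
Stage 3 [86T→89T]: ω = 2019.9146×86/89 = 1951.8276 rpm, dir flips to −; running = −1951.8276
Stage 4 [31T→31T]: ω = 1951.8276×31/31 = 1951.8276 rpm, dir flips to +; running = +1951.8276
Stage 5 [76T→68T]: ω = 1951.8276×76/68 = 2181.4544 rpm, dir flips to −; running = −2181.4544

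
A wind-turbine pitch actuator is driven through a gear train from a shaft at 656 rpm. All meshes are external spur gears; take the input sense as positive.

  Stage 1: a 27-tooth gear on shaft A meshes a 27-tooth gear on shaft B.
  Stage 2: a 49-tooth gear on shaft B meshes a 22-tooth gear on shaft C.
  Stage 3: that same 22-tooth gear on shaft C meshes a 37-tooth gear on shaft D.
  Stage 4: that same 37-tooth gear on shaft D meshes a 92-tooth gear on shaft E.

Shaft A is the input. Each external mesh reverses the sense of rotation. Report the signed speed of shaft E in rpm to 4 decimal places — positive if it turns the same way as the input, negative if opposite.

Stage 1 [27T→27T]: ω = 656.0000×27/27 = 656.0000 rpm, dir flips to −; running = −656.0000
Stage 2 [49T→22T]: ω = 656.0000×49/22 = 1461.0909 rpm, dir flips to +; running = +1461.0909
Stage 3 [22T→37T]: ω = 1461.0909×22/37 = 868.7568 rpm, dir flips to −; running = −868.7568
Stage 4 [37T→92T]: ω = 868.7568×37/92 = 349.3913 rpm, dir flips to +; running = +349.3913

+349.3913 rpm (same as input, |ω| = 349.3913 rpm)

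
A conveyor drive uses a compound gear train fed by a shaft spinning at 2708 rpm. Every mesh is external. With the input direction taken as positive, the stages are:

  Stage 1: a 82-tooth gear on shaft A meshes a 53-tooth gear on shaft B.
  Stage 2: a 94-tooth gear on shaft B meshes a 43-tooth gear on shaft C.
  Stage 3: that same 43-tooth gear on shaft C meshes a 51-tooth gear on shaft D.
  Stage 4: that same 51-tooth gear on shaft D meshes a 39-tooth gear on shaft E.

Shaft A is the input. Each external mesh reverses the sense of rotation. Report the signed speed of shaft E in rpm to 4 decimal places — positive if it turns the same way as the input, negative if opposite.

+10098.3377 rpm (same as input, |ω| = 10098.3377 rpm)

Stage 1 [82T→53T]: ω = 2708.0000×82/53 = 4189.7358 rpm, dir flips to −; running = −4189.7358
Stage 2 [94T→43T]: ω = 4189.7358×94/43 = 9158.9574 rpm, dir flips to +; running = +9158.9574
Stage 3 [43T→51T]: ω = 9158.9574×43/51 = 7722.2582 rpm, dir flips to −; running = −7722.2582
Stage 4 [51T→39T]: ω = 7722.2582×51/39 = 10098.3377 rpm, dir flips to +; running = +10098.3377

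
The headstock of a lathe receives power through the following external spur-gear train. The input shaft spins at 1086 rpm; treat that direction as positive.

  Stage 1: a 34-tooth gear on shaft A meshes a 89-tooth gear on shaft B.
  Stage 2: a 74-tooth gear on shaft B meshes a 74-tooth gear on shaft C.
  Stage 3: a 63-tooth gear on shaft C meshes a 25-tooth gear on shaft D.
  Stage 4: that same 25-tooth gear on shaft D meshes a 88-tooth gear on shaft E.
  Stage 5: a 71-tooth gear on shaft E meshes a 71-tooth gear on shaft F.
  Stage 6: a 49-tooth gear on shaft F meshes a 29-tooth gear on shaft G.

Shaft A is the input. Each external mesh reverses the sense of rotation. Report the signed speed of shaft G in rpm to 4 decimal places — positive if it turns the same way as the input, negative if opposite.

+501.8509 rpm (same as input, |ω| = 501.8509 rpm)

Stage 1 [34T→89T]: ω = 1086.0000×34/89 = 414.8764 rpm, dir flips to −; running = −414.8764
Stage 2 [74T→74T]: ω = 414.8764×74/74 = 414.8764 rpm, dir flips to +; running = +414.8764
Stage 3 [63T→25T]: ω = 414.8764×63/25 = 1045.4885 rpm, dir flips to −; running = −1045.4885
Stage 4 [25T→88T]: ω = 1045.4885×25/88 = 297.0138 rpm, dir flips to +; running = +297.0138
Stage 5 [71T→71T]: ω = 297.0138×71/71 = 297.0138 rpm, dir flips to −; running = −297.0138
Stage 6 [49T→29T]: ω = 297.0138×49/29 = 501.8509 rpm, dir flips to +; running = +501.8509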